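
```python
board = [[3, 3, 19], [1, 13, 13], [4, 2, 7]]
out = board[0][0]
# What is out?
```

board[0] = [3, 3, 19]. Taking column 0 of that row yields 3.

3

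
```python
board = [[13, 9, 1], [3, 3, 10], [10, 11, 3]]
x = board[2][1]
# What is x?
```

board[2] = [10, 11, 3]. Taking column 1 of that row yields 11.

11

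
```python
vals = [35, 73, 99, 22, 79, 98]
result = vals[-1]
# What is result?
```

vals has length 6. Negative index -1 maps to positive index 6 + (-1) = 5. vals[5] = 98.

98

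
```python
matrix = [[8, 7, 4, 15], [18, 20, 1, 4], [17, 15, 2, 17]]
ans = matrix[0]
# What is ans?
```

matrix has 3 rows. Row 0 is [8, 7, 4, 15].

[8, 7, 4, 15]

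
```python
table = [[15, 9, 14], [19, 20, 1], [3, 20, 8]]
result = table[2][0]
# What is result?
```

table[2] = [3, 20, 8]. Taking column 0 of that row yields 3.

3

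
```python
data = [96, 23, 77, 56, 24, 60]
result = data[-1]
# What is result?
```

data has length 6. Negative index -1 maps to positive index 6 + (-1) = 5. data[5] = 60.

60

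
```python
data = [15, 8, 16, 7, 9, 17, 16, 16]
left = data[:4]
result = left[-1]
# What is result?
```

data has length 8. The slice data[:4] selects indices [0, 1, 2, 3] (0->15, 1->8, 2->16, 3->7), giving [15, 8, 16, 7]. So left = [15, 8, 16, 7]. Then left[-1] = 7.

7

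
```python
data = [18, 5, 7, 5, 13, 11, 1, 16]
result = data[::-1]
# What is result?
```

data has length 8. The slice data[::-1] selects indices [7, 6, 5, 4, 3, 2, 1, 0] (7->16, 6->1, 5->11, 4->13, 3->5, 2->7, 1->5, 0->18), giving [16, 1, 11, 13, 5, 7, 5, 18].

[16, 1, 11, 13, 5, 7, 5, 18]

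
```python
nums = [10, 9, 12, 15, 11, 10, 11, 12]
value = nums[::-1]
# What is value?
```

nums has length 8. The slice nums[::-1] selects indices [7, 6, 5, 4, 3, 2, 1, 0] (7->12, 6->11, 5->10, 4->11, 3->15, 2->12, 1->9, 0->10), giving [12, 11, 10, 11, 15, 12, 9, 10].

[12, 11, 10, 11, 15, 12, 9, 10]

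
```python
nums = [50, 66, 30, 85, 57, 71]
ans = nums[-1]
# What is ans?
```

nums has length 6. Negative index -1 maps to positive index 6 + (-1) = 5. nums[5] = 71.

71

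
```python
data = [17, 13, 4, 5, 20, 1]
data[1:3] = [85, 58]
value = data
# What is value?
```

data starts as [17, 13, 4, 5, 20, 1] (length 6). The slice data[1:3] covers indices [1, 2] with values [13, 4]. Replacing that slice with [85, 58] (same length) produces [17, 85, 58, 5, 20, 1].

[17, 85, 58, 5, 20, 1]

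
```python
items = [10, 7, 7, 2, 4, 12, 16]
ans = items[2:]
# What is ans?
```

items has length 7. The slice items[2:] selects indices [2, 3, 4, 5, 6] (2->7, 3->2, 4->4, 5->12, 6->16), giving [7, 2, 4, 12, 16].

[7, 2, 4, 12, 16]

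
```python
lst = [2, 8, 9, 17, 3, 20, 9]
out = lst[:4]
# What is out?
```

lst has length 7. The slice lst[:4] selects indices [0, 1, 2, 3] (0->2, 1->8, 2->9, 3->17), giving [2, 8, 9, 17].

[2, 8, 9, 17]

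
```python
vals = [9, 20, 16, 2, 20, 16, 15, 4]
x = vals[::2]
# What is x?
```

vals has length 8. The slice vals[::2] selects indices [0, 2, 4, 6] (0->9, 2->16, 4->20, 6->15), giving [9, 16, 20, 15].

[9, 16, 20, 15]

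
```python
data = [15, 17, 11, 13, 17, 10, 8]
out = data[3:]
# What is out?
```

data has length 7. The slice data[3:] selects indices [3, 4, 5, 6] (3->13, 4->17, 5->10, 6->8), giving [13, 17, 10, 8].

[13, 17, 10, 8]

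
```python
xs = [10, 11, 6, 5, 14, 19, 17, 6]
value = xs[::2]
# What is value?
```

xs has length 8. The slice xs[::2] selects indices [0, 2, 4, 6] (0->10, 2->6, 4->14, 6->17), giving [10, 6, 14, 17].

[10, 6, 14, 17]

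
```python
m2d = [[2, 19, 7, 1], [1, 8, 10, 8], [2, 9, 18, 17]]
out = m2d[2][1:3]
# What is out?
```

m2d[2] = [2, 9, 18, 17]. m2d[2] has length 4. The slice m2d[2][1:3] selects indices [1, 2] (1->9, 2->18), giving [9, 18].

[9, 18]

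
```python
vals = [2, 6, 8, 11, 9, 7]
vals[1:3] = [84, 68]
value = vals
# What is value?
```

vals starts as [2, 6, 8, 11, 9, 7] (length 6). The slice vals[1:3] covers indices [1, 2] with values [6, 8]. Replacing that slice with [84, 68] (same length) produces [2, 84, 68, 11, 9, 7].

[2, 84, 68, 11, 9, 7]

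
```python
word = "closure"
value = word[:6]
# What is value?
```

word has length 7. The slice word[:6] selects indices [0, 1, 2, 3, 4, 5] (0->'c', 1->'l', 2->'o', 3->'s', 4->'u', 5->'r'), giving 'closur'.

'closur'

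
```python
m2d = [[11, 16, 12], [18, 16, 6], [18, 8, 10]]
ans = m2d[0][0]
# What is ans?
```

m2d[0] = [11, 16, 12]. Taking column 0 of that row yields 11.

11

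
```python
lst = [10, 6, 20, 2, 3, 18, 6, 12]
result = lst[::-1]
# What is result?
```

lst has length 8. The slice lst[::-1] selects indices [7, 6, 5, 4, 3, 2, 1, 0] (7->12, 6->6, 5->18, 4->3, 3->2, 2->20, 1->6, 0->10), giving [12, 6, 18, 3, 2, 20, 6, 10].

[12, 6, 18, 3, 2, 20, 6, 10]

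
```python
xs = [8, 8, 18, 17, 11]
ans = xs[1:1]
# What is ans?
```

xs has length 5. The slice xs[1:1] resolves to an empty index range, so the result is [].

[]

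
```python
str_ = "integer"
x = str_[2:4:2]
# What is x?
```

str_ has length 7. The slice str_[2:4:2] selects indices [2] (2->'t'), giving 't'.

't'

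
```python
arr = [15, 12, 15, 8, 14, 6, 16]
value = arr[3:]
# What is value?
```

arr has length 7. The slice arr[3:] selects indices [3, 4, 5, 6] (3->8, 4->14, 5->6, 6->16), giving [8, 14, 6, 16].

[8, 14, 6, 16]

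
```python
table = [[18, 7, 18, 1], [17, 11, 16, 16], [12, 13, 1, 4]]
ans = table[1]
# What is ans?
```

table has 3 rows. Row 1 is [17, 11, 16, 16].

[17, 11, 16, 16]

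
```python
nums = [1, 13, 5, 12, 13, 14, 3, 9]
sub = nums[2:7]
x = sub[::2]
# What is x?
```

nums has length 8. The slice nums[2:7] selects indices [2, 3, 4, 5, 6] (2->5, 3->12, 4->13, 5->14, 6->3), giving [5, 12, 13, 14, 3]. So sub = [5, 12, 13, 14, 3]. sub has length 5. The slice sub[::2] selects indices [0, 2, 4] (0->5, 2->13, 4->3), giving [5, 13, 3].

[5, 13, 3]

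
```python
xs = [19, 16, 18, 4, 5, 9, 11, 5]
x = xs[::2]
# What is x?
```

xs has length 8. The slice xs[::2] selects indices [0, 2, 4, 6] (0->19, 2->18, 4->5, 6->11), giving [19, 18, 5, 11].

[19, 18, 5, 11]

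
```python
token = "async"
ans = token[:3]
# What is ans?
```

token has length 5. The slice token[:3] selects indices [0, 1, 2] (0->'a', 1->'s', 2->'y'), giving 'asy'.

'asy'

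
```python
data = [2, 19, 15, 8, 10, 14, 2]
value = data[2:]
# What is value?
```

data has length 7. The slice data[2:] selects indices [2, 3, 4, 5, 6] (2->15, 3->8, 4->10, 5->14, 6->2), giving [15, 8, 10, 14, 2].

[15, 8, 10, 14, 2]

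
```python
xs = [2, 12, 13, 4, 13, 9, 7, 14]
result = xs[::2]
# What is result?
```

xs has length 8. The slice xs[::2] selects indices [0, 2, 4, 6] (0->2, 2->13, 4->13, 6->7), giving [2, 13, 13, 7].

[2, 13, 13, 7]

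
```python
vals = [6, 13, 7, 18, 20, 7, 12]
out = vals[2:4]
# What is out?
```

vals has length 7. The slice vals[2:4] selects indices [2, 3] (2->7, 3->18), giving [7, 18].

[7, 18]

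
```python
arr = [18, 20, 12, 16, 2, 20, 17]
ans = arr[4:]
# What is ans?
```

arr has length 7. The slice arr[4:] selects indices [4, 5, 6] (4->2, 5->20, 6->17), giving [2, 20, 17].

[2, 20, 17]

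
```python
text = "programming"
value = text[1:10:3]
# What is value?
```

text has length 11. The slice text[1:10:3] selects indices [1, 4, 7] (1->'r', 4->'r', 7->'m'), giving 'rrm'.

'rrm'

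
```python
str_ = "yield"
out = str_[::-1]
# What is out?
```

str_ has length 5. The slice str_[::-1] selects indices [4, 3, 2, 1, 0] (4->'d', 3->'l', 2->'e', 1->'i', 0->'y'), giving 'dleiy'.

'dleiy'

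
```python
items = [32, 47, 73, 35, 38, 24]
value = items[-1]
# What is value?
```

items has length 6. Negative index -1 maps to positive index 6 + (-1) = 5. items[5] = 24.

24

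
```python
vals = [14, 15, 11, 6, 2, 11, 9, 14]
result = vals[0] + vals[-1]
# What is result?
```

vals has length 8. vals[0] = 14.
vals has length 8. Negative index -1 maps to positive index 8 + (-1) = 7. vals[7] = 14.
Sum: 14 + 14 = 28.

28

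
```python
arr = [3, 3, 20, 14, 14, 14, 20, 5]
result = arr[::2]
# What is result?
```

arr has length 8. The slice arr[::2] selects indices [0, 2, 4, 6] (0->3, 2->20, 4->14, 6->20), giving [3, 20, 14, 20].

[3, 20, 14, 20]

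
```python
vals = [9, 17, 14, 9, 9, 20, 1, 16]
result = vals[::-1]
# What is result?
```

vals has length 8. The slice vals[::-1] selects indices [7, 6, 5, 4, 3, 2, 1, 0] (7->16, 6->1, 5->20, 4->9, 3->9, 2->14, 1->17, 0->9), giving [16, 1, 20, 9, 9, 14, 17, 9].

[16, 1, 20, 9, 9, 14, 17, 9]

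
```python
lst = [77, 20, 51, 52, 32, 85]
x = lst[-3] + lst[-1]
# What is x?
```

lst has length 6. Negative index -3 maps to positive index 6 + (-3) = 3. lst[3] = 52.
lst has length 6. Negative index -1 maps to positive index 6 + (-1) = 5. lst[5] = 85.
Sum: 52 + 85 = 137.

137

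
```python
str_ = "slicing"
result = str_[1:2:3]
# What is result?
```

str_ has length 7. The slice str_[1:2:3] selects indices [1] (1->'l'), giving 'l'.

'l'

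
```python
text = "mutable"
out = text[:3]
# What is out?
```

text has length 7. The slice text[:3] selects indices [0, 1, 2] (0->'m', 1->'u', 2->'t'), giving 'mut'.

'mut'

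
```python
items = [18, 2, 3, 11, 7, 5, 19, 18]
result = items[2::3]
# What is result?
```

items has length 8. The slice items[2::3] selects indices [2, 5] (2->3, 5->5), giving [3, 5].

[3, 5]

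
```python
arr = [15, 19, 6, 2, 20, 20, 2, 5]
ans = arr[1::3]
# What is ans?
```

arr has length 8. The slice arr[1::3] selects indices [1, 4, 7] (1->19, 4->20, 7->5), giving [19, 20, 5].

[19, 20, 5]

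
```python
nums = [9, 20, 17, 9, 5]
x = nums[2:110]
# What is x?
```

nums has length 5. The slice nums[2:110] selects indices [2, 3, 4] (2->17, 3->9, 4->5), giving [17, 9, 5].

[17, 9, 5]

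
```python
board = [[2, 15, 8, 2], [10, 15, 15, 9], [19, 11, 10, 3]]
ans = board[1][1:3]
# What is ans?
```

board[1] = [10, 15, 15, 9]. board[1] has length 4. The slice board[1][1:3] selects indices [1, 2] (1->15, 2->15), giving [15, 15].

[15, 15]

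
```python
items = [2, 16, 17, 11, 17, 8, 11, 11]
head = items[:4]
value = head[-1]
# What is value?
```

items has length 8. The slice items[:4] selects indices [0, 1, 2, 3] (0->2, 1->16, 2->17, 3->11), giving [2, 16, 17, 11]. So head = [2, 16, 17, 11]. Then head[-1] = 11.

11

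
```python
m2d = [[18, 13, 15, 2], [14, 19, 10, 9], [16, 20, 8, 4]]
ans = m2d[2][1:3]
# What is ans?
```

m2d[2] = [16, 20, 8, 4]. m2d[2] has length 4. The slice m2d[2][1:3] selects indices [1, 2] (1->20, 2->8), giving [20, 8].

[20, 8]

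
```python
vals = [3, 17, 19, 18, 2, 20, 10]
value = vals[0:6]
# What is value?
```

vals has length 7. The slice vals[0:6] selects indices [0, 1, 2, 3, 4, 5] (0->3, 1->17, 2->19, 3->18, 4->2, 5->20), giving [3, 17, 19, 18, 2, 20].

[3, 17, 19, 18, 2, 20]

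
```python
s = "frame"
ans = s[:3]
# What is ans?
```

s has length 5. The slice s[:3] selects indices [0, 1, 2] (0->'f', 1->'r', 2->'a'), giving 'fra'.

'fra'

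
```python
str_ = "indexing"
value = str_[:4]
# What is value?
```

str_ has length 8. The slice str_[:4] selects indices [0, 1, 2, 3] (0->'i', 1->'n', 2->'d', 3->'e'), giving 'inde'.

'inde'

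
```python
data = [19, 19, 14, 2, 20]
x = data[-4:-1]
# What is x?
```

data has length 5. The slice data[-4:-1] selects indices [1, 2, 3] (1->19, 2->14, 3->2), giving [19, 14, 2].

[19, 14, 2]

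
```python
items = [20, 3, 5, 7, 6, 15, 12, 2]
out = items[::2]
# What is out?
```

items has length 8. The slice items[::2] selects indices [0, 2, 4, 6] (0->20, 2->5, 4->6, 6->12), giving [20, 5, 6, 12].

[20, 5, 6, 12]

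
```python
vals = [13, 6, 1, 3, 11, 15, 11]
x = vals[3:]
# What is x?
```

vals has length 7. The slice vals[3:] selects indices [3, 4, 5, 6] (3->3, 4->11, 5->15, 6->11), giving [3, 11, 15, 11].

[3, 11, 15, 11]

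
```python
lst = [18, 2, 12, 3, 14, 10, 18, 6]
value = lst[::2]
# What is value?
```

lst has length 8. The slice lst[::2] selects indices [0, 2, 4, 6] (0->18, 2->12, 4->14, 6->18), giving [18, 12, 14, 18].

[18, 12, 14, 18]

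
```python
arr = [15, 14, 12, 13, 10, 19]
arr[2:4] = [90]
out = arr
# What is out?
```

arr starts as [15, 14, 12, 13, 10, 19] (length 6). The slice arr[2:4] covers indices [2, 3] with values [12, 13]. Replacing that slice with [90] (different length) produces [15, 14, 90, 10, 19].

[15, 14, 90, 10, 19]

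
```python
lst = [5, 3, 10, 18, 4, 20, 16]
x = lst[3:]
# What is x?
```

lst has length 7. The slice lst[3:] selects indices [3, 4, 5, 6] (3->18, 4->4, 5->20, 6->16), giving [18, 4, 20, 16].

[18, 4, 20, 16]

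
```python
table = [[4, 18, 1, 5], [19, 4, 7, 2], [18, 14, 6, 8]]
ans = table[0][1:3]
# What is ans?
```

table[0] = [4, 18, 1, 5]. table[0] has length 4. The slice table[0][1:3] selects indices [1, 2] (1->18, 2->1), giving [18, 1].

[18, 1]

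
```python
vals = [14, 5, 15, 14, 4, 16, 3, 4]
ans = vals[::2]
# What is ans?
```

vals has length 8. The slice vals[::2] selects indices [0, 2, 4, 6] (0->14, 2->15, 4->4, 6->3), giving [14, 15, 4, 3].

[14, 15, 4, 3]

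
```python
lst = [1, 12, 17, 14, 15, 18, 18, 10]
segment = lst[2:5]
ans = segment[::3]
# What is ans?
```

lst has length 8. The slice lst[2:5] selects indices [2, 3, 4] (2->17, 3->14, 4->15), giving [17, 14, 15]. So segment = [17, 14, 15]. segment has length 3. The slice segment[::3] selects indices [0] (0->17), giving [17].

[17]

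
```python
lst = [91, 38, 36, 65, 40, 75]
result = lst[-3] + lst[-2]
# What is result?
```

lst has length 6. Negative index -3 maps to positive index 6 + (-3) = 3. lst[3] = 65.
lst has length 6. Negative index -2 maps to positive index 6 + (-2) = 4. lst[4] = 40.
Sum: 65 + 40 = 105.

105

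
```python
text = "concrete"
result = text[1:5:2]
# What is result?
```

text has length 8. The slice text[1:5:2] selects indices [1, 3] (1->'o', 3->'c'), giving 'oc'.

'oc'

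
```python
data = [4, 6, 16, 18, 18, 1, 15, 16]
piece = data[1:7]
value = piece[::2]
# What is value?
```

data has length 8. The slice data[1:7] selects indices [1, 2, 3, 4, 5, 6] (1->6, 2->16, 3->18, 4->18, 5->1, 6->15), giving [6, 16, 18, 18, 1, 15]. So piece = [6, 16, 18, 18, 1, 15]. piece has length 6. The slice piece[::2] selects indices [0, 2, 4] (0->6, 2->18, 4->1), giving [6, 18, 1].

[6, 18, 1]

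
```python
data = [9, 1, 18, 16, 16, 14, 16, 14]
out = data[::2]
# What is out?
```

data has length 8. The slice data[::2] selects indices [0, 2, 4, 6] (0->9, 2->18, 4->16, 6->16), giving [9, 18, 16, 16].

[9, 18, 16, 16]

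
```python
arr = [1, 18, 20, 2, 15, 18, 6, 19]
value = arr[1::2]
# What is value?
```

arr has length 8. The slice arr[1::2] selects indices [1, 3, 5, 7] (1->18, 3->2, 5->18, 7->19), giving [18, 2, 18, 19].

[18, 2, 18, 19]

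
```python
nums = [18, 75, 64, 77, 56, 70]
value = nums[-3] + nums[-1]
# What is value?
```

nums has length 6. Negative index -3 maps to positive index 6 + (-3) = 3. nums[3] = 77.
nums has length 6. Negative index -1 maps to positive index 6 + (-1) = 5. nums[5] = 70.
Sum: 77 + 70 = 147.

147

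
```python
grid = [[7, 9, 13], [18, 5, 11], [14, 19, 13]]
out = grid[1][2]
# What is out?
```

grid[1] = [18, 5, 11]. Taking column 2 of that row yields 11.

11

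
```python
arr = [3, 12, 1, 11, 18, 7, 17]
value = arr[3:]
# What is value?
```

arr has length 7. The slice arr[3:] selects indices [3, 4, 5, 6] (3->11, 4->18, 5->7, 6->17), giving [11, 18, 7, 17].

[11, 18, 7, 17]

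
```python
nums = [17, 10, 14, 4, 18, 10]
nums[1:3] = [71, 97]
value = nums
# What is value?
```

nums starts as [17, 10, 14, 4, 18, 10] (length 6). The slice nums[1:3] covers indices [1, 2] with values [10, 14]. Replacing that slice with [71, 97] (same length) produces [17, 71, 97, 4, 18, 10].

[17, 71, 97, 4, 18, 10]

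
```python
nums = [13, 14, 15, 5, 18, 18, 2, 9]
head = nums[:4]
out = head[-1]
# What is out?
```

nums has length 8. The slice nums[:4] selects indices [0, 1, 2, 3] (0->13, 1->14, 2->15, 3->5), giving [13, 14, 15, 5]. So head = [13, 14, 15, 5]. Then head[-1] = 5.

5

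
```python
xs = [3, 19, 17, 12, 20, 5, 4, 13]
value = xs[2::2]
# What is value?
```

xs has length 8. The slice xs[2::2] selects indices [2, 4, 6] (2->17, 4->20, 6->4), giving [17, 20, 4].

[17, 20, 4]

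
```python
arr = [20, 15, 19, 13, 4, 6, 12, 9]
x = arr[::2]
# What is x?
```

arr has length 8. The slice arr[::2] selects indices [0, 2, 4, 6] (0->20, 2->19, 4->4, 6->12), giving [20, 19, 4, 12].

[20, 19, 4, 12]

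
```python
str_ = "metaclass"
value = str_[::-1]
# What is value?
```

str_ has length 9. The slice str_[::-1] selects indices [8, 7, 6, 5, 4, 3, 2, 1, 0] (8->'s', 7->'s', 6->'a', 5->'l', 4->'c', 3->'a', 2->'t', 1->'e', 0->'m'), giving 'ssalcatem'.

'ssalcatem'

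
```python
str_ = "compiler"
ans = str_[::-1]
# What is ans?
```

str_ has length 8. The slice str_[::-1] selects indices [7, 6, 5, 4, 3, 2, 1, 0] (7->'r', 6->'e', 5->'l', 4->'i', 3->'p', 2->'m', 1->'o', 0->'c'), giving 'relipmoc'.

'relipmoc'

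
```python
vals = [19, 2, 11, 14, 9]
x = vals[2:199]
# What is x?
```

vals has length 5. The slice vals[2:199] selects indices [2, 3, 4] (2->11, 3->14, 4->9), giving [11, 14, 9].

[11, 14, 9]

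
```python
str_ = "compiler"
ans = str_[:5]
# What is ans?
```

str_ has length 8. The slice str_[:5] selects indices [0, 1, 2, 3, 4] (0->'c', 1->'o', 2->'m', 3->'p', 4->'i'), giving 'compi'.

'compi'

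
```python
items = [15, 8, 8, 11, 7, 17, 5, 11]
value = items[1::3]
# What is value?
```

items has length 8. The slice items[1::3] selects indices [1, 4, 7] (1->8, 4->7, 7->11), giving [8, 7, 11].

[8, 7, 11]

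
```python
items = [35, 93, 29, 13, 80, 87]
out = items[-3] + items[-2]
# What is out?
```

items has length 6. Negative index -3 maps to positive index 6 + (-3) = 3. items[3] = 13.
items has length 6. Negative index -2 maps to positive index 6 + (-2) = 4. items[4] = 80.
Sum: 13 + 80 = 93.

93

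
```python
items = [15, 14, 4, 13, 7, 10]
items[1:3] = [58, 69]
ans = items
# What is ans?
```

items starts as [15, 14, 4, 13, 7, 10] (length 6). The slice items[1:3] covers indices [1, 2] with values [14, 4]. Replacing that slice with [58, 69] (same length) produces [15, 58, 69, 13, 7, 10].

[15, 58, 69, 13, 7, 10]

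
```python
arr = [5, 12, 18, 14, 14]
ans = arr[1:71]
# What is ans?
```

arr has length 5. The slice arr[1:71] selects indices [1, 2, 3, 4] (1->12, 2->18, 3->14, 4->14), giving [12, 18, 14, 14].

[12, 18, 14, 14]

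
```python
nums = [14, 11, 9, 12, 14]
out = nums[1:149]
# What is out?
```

nums has length 5. The slice nums[1:149] selects indices [1, 2, 3, 4] (1->11, 2->9, 3->12, 4->14), giving [11, 9, 12, 14].

[11, 9, 12, 14]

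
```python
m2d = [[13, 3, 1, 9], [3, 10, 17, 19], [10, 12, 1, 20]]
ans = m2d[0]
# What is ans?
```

m2d has 3 rows. Row 0 is [13, 3, 1, 9].

[13, 3, 1, 9]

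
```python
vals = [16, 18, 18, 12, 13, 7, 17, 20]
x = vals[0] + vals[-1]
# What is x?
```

vals has length 8. vals[0] = 16.
vals has length 8. Negative index -1 maps to positive index 8 + (-1) = 7. vals[7] = 20.
Sum: 16 + 20 = 36.

36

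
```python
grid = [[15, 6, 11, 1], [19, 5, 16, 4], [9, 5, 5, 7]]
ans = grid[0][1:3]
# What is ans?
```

grid[0] = [15, 6, 11, 1]. grid[0] has length 4. The slice grid[0][1:3] selects indices [1, 2] (1->6, 2->11), giving [6, 11].

[6, 11]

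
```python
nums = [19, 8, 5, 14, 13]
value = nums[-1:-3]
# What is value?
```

nums has length 5. The slice nums[-1:-3] resolves to an empty index range, so the result is [].

[]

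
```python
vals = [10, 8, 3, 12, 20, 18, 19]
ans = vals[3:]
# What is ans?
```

vals has length 7. The slice vals[3:] selects indices [3, 4, 5, 6] (3->12, 4->20, 5->18, 6->19), giving [12, 20, 18, 19].

[12, 20, 18, 19]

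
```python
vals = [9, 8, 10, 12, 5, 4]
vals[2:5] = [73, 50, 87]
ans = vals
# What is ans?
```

vals starts as [9, 8, 10, 12, 5, 4] (length 6). The slice vals[2:5] covers indices [2, 3, 4] with values [10, 12, 5]. Replacing that slice with [73, 50, 87] (same length) produces [9, 8, 73, 50, 87, 4].

[9, 8, 73, 50, 87, 4]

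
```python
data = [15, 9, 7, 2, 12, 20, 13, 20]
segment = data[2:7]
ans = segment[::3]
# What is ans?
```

data has length 8. The slice data[2:7] selects indices [2, 3, 4, 5, 6] (2->7, 3->2, 4->12, 5->20, 6->13), giving [7, 2, 12, 20, 13]. So segment = [7, 2, 12, 20, 13]. segment has length 5. The slice segment[::3] selects indices [0, 3] (0->7, 3->20), giving [7, 20].

[7, 20]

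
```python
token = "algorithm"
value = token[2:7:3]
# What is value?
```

token has length 9. The slice token[2:7:3] selects indices [2, 5] (2->'g', 5->'i'), giving 'gi'.

'gi'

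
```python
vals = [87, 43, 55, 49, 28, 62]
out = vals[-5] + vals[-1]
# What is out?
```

vals has length 6. Negative index -5 maps to positive index 6 + (-5) = 1. vals[1] = 43.
vals has length 6. Negative index -1 maps to positive index 6 + (-1) = 5. vals[5] = 62.
Sum: 43 + 62 = 105.

105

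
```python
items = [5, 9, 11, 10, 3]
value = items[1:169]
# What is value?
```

items has length 5. The slice items[1:169] selects indices [1, 2, 3, 4] (1->9, 2->11, 3->10, 4->3), giving [9, 11, 10, 3].

[9, 11, 10, 3]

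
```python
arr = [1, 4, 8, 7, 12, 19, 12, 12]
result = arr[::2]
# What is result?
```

arr has length 8. The slice arr[::2] selects indices [0, 2, 4, 6] (0->1, 2->8, 4->12, 6->12), giving [1, 8, 12, 12].

[1, 8, 12, 12]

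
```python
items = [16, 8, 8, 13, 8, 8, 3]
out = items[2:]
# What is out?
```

items has length 7. The slice items[2:] selects indices [2, 3, 4, 5, 6] (2->8, 3->13, 4->8, 5->8, 6->3), giving [8, 13, 8, 8, 3].

[8, 13, 8, 8, 3]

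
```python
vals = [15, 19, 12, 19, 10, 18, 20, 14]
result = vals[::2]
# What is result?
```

vals has length 8. The slice vals[::2] selects indices [0, 2, 4, 6] (0->15, 2->12, 4->10, 6->20), giving [15, 12, 10, 20].

[15, 12, 10, 20]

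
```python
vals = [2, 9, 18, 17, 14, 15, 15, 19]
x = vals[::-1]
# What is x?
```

vals has length 8. The slice vals[::-1] selects indices [7, 6, 5, 4, 3, 2, 1, 0] (7->19, 6->15, 5->15, 4->14, 3->17, 2->18, 1->9, 0->2), giving [19, 15, 15, 14, 17, 18, 9, 2].

[19, 15, 15, 14, 17, 18, 9, 2]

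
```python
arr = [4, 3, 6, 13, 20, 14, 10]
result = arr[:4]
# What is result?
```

arr has length 7. The slice arr[:4] selects indices [0, 1, 2, 3] (0->4, 1->3, 2->6, 3->13), giving [4, 3, 6, 13].

[4, 3, 6, 13]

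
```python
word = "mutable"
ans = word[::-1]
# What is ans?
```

word has length 7. The slice word[::-1] selects indices [6, 5, 4, 3, 2, 1, 0] (6->'e', 5->'l', 4->'b', 3->'a', 2->'t', 1->'u', 0->'m'), giving 'elbatum'.

'elbatum'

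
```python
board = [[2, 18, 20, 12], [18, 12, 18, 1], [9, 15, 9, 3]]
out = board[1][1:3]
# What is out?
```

board[1] = [18, 12, 18, 1]. board[1] has length 4. The slice board[1][1:3] selects indices [1, 2] (1->12, 2->18), giving [12, 18].

[12, 18]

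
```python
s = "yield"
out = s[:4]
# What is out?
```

s has length 5. The slice s[:4] selects indices [0, 1, 2, 3] (0->'y', 1->'i', 2->'e', 3->'l'), giving 'yiel'.

'yiel'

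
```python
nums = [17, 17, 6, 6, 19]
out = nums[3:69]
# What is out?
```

nums has length 5. The slice nums[3:69] selects indices [3, 4] (3->6, 4->19), giving [6, 19].

[6, 19]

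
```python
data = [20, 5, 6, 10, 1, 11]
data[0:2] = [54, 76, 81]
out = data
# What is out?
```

data starts as [20, 5, 6, 10, 1, 11] (length 6). The slice data[0:2] covers indices [0, 1] with values [20, 5]. Replacing that slice with [54, 76, 81] (different length) produces [54, 76, 81, 6, 10, 1, 11].

[54, 76, 81, 6, 10, 1, 11]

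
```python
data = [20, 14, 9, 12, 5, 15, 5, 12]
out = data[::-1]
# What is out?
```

data has length 8. The slice data[::-1] selects indices [7, 6, 5, 4, 3, 2, 1, 0] (7->12, 6->5, 5->15, 4->5, 3->12, 2->9, 1->14, 0->20), giving [12, 5, 15, 5, 12, 9, 14, 20].

[12, 5, 15, 5, 12, 9, 14, 20]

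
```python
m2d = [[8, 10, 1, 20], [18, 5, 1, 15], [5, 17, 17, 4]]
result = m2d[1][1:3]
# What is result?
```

m2d[1] = [18, 5, 1, 15]. m2d[1] has length 4. The slice m2d[1][1:3] selects indices [1, 2] (1->5, 2->1), giving [5, 1].

[5, 1]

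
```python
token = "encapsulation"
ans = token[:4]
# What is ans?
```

token has length 13. The slice token[:4] selects indices [0, 1, 2, 3] (0->'e', 1->'n', 2->'c', 3->'a'), giving 'enca'.

'enca'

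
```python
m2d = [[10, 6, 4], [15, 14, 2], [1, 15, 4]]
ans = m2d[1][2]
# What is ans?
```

m2d[1] = [15, 14, 2]. Taking column 2 of that row yields 2.

2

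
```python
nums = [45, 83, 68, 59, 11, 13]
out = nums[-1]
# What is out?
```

nums has length 6. Negative index -1 maps to positive index 6 + (-1) = 5. nums[5] = 13.

13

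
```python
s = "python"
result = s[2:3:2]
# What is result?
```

s has length 6. The slice s[2:3:2] selects indices [2] (2->'t'), giving 't'.

't'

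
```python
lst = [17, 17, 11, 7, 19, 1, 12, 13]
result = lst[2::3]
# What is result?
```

lst has length 8. The slice lst[2::3] selects indices [2, 5] (2->11, 5->1), giving [11, 1].

[11, 1]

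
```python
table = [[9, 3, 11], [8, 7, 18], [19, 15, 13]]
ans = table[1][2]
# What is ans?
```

table[1] = [8, 7, 18]. Taking column 2 of that row yields 18.

18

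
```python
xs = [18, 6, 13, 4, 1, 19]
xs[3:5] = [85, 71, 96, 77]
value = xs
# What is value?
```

xs starts as [18, 6, 13, 4, 1, 19] (length 6). The slice xs[3:5] covers indices [3, 4] with values [4, 1]. Replacing that slice with [85, 71, 96, 77] (different length) produces [18, 6, 13, 85, 71, 96, 77, 19].

[18, 6, 13, 85, 71, 96, 77, 19]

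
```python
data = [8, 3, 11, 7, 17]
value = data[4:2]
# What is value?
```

data has length 5. The slice data[4:2] resolves to an empty index range, so the result is [].

[]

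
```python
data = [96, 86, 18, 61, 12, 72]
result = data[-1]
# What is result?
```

data has length 6. Negative index -1 maps to positive index 6 + (-1) = 5. data[5] = 72.

72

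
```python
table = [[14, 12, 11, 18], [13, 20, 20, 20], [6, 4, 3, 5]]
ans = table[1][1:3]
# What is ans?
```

table[1] = [13, 20, 20, 20]. table[1] has length 4. The slice table[1][1:3] selects indices [1, 2] (1->20, 2->20), giving [20, 20].

[20, 20]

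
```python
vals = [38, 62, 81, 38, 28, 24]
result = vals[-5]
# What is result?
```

vals has length 6. Negative index -5 maps to positive index 6 + (-5) = 1. vals[1] = 62.

62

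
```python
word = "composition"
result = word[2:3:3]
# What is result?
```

word has length 11. The slice word[2:3:3] selects indices [2] (2->'m'), giving 'm'.

'm'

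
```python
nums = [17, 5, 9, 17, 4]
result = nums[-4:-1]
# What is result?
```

nums has length 5. The slice nums[-4:-1] selects indices [1, 2, 3] (1->5, 2->9, 3->17), giving [5, 9, 17].

[5, 9, 17]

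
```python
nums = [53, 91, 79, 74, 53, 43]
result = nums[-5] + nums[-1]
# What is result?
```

nums has length 6. Negative index -5 maps to positive index 6 + (-5) = 1. nums[1] = 91.
nums has length 6. Negative index -1 maps to positive index 6 + (-1) = 5. nums[5] = 43.
Sum: 91 + 43 = 134.

134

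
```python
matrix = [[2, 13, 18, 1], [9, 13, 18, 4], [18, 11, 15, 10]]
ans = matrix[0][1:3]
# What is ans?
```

matrix[0] = [2, 13, 18, 1]. matrix[0] has length 4. The slice matrix[0][1:3] selects indices [1, 2] (1->13, 2->18), giving [13, 18].

[13, 18]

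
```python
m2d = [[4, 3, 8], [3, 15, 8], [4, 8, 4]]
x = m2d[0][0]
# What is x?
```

m2d[0] = [4, 3, 8]. Taking column 0 of that row yields 4.

4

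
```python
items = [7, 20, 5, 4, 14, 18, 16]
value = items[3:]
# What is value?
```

items has length 7. The slice items[3:] selects indices [3, 4, 5, 6] (3->4, 4->14, 5->18, 6->16), giving [4, 14, 18, 16].

[4, 14, 18, 16]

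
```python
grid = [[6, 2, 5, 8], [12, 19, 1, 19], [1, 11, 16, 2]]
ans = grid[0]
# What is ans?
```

grid has 3 rows. Row 0 is [6, 2, 5, 8].

[6, 2, 5, 8]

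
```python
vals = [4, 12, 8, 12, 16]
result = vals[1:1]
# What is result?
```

vals has length 5. The slice vals[1:1] resolves to an empty index range, so the result is [].

[]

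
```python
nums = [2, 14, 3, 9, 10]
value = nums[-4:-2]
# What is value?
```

nums has length 5. The slice nums[-4:-2] selects indices [1, 2] (1->14, 2->3), giving [14, 3].

[14, 3]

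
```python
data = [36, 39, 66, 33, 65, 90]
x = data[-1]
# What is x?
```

data has length 6. Negative index -1 maps to positive index 6 + (-1) = 5. data[5] = 90.

90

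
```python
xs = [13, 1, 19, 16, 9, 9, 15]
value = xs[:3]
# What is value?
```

xs has length 7. The slice xs[:3] selects indices [0, 1, 2] (0->13, 1->1, 2->19), giving [13, 1, 19].

[13, 1, 19]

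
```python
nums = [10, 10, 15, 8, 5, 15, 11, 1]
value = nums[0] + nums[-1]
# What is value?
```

nums has length 8. nums[0] = 10.
nums has length 8. Negative index -1 maps to positive index 8 + (-1) = 7. nums[7] = 1.
Sum: 10 + 1 = 11.

11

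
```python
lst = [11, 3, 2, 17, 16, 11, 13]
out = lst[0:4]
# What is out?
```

lst has length 7. The slice lst[0:4] selects indices [0, 1, 2, 3] (0->11, 1->3, 2->2, 3->17), giving [11, 3, 2, 17].

[11, 3, 2, 17]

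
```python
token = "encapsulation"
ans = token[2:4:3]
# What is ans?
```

token has length 13. The slice token[2:4:3] selects indices [2] (2->'c'), giving 'c'.

'c'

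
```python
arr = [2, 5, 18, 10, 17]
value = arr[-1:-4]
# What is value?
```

arr has length 5. The slice arr[-1:-4] resolves to an empty index range, so the result is [].

[]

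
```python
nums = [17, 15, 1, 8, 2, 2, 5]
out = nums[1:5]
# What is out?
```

nums has length 7. The slice nums[1:5] selects indices [1, 2, 3, 4] (1->15, 2->1, 3->8, 4->2), giving [15, 1, 8, 2].

[15, 1, 8, 2]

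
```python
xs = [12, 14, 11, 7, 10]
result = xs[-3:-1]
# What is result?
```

xs has length 5. The slice xs[-3:-1] selects indices [2, 3] (2->11, 3->7), giving [11, 7].

[11, 7]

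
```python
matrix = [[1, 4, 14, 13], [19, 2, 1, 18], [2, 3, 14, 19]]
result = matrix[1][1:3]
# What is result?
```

matrix[1] = [19, 2, 1, 18]. matrix[1] has length 4. The slice matrix[1][1:3] selects indices [1, 2] (1->2, 2->1), giving [2, 1].

[2, 1]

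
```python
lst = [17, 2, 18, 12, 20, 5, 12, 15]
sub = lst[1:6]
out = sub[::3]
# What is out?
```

lst has length 8. The slice lst[1:6] selects indices [1, 2, 3, 4, 5] (1->2, 2->18, 3->12, 4->20, 5->5), giving [2, 18, 12, 20, 5]. So sub = [2, 18, 12, 20, 5]. sub has length 5. The slice sub[::3] selects indices [0, 3] (0->2, 3->20), giving [2, 20].

[2, 20]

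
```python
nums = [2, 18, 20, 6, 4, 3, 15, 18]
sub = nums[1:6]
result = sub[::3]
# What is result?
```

nums has length 8. The slice nums[1:6] selects indices [1, 2, 3, 4, 5] (1->18, 2->20, 3->6, 4->4, 5->3), giving [18, 20, 6, 4, 3]. So sub = [18, 20, 6, 4, 3]. sub has length 5. The slice sub[::3] selects indices [0, 3] (0->18, 3->4), giving [18, 4].

[18, 4]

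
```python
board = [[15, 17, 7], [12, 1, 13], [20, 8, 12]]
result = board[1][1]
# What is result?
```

board[1] = [12, 1, 13]. Taking column 1 of that row yields 1.

1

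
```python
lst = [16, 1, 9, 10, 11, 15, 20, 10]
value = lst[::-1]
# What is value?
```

lst has length 8. The slice lst[::-1] selects indices [7, 6, 5, 4, 3, 2, 1, 0] (7->10, 6->20, 5->15, 4->11, 3->10, 2->9, 1->1, 0->16), giving [10, 20, 15, 11, 10, 9, 1, 16].

[10, 20, 15, 11, 10, 9, 1, 16]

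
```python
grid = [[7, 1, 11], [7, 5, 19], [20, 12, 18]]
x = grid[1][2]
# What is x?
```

grid[1] = [7, 5, 19]. Taking column 2 of that row yields 19.

19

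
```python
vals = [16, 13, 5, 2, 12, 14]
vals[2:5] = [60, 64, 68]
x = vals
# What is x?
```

vals starts as [16, 13, 5, 2, 12, 14] (length 6). The slice vals[2:5] covers indices [2, 3, 4] with values [5, 2, 12]. Replacing that slice with [60, 64, 68] (same length) produces [16, 13, 60, 64, 68, 14].

[16, 13, 60, 64, 68, 14]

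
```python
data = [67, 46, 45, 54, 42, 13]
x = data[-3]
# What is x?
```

data has length 6. Negative index -3 maps to positive index 6 + (-3) = 3. data[3] = 54.

54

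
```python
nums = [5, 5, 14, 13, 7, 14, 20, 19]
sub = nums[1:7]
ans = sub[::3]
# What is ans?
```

nums has length 8. The slice nums[1:7] selects indices [1, 2, 3, 4, 5, 6] (1->5, 2->14, 3->13, 4->7, 5->14, 6->20), giving [5, 14, 13, 7, 14, 20]. So sub = [5, 14, 13, 7, 14, 20]. sub has length 6. The slice sub[::3] selects indices [0, 3] (0->5, 3->7), giving [5, 7].

[5, 7]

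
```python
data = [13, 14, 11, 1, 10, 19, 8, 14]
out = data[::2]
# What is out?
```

data has length 8. The slice data[::2] selects indices [0, 2, 4, 6] (0->13, 2->11, 4->10, 6->8), giving [13, 11, 10, 8].

[13, 11, 10, 8]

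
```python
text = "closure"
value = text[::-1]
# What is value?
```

text has length 7. The slice text[::-1] selects indices [6, 5, 4, 3, 2, 1, 0] (6->'e', 5->'r', 4->'u', 3->'s', 2->'o', 1->'l', 0->'c'), giving 'erusolc'.

'erusolc'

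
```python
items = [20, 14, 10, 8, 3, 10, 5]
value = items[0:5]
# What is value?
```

items has length 7. The slice items[0:5] selects indices [0, 1, 2, 3, 4] (0->20, 1->14, 2->10, 3->8, 4->3), giving [20, 14, 10, 8, 3].

[20, 14, 10, 8, 3]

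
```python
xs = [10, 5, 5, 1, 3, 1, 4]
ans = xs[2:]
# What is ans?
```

xs has length 7. The slice xs[2:] selects indices [2, 3, 4, 5, 6] (2->5, 3->1, 4->3, 5->1, 6->4), giving [5, 1, 3, 1, 4].

[5, 1, 3, 1, 4]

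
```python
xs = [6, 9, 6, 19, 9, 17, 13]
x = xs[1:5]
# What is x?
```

xs has length 7. The slice xs[1:5] selects indices [1, 2, 3, 4] (1->9, 2->6, 3->19, 4->9), giving [9, 6, 19, 9].

[9, 6, 19, 9]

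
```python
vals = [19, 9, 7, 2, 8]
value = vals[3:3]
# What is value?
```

vals has length 5. The slice vals[3:3] resolves to an empty index range, so the result is [].

[]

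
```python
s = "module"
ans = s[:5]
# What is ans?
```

s has length 6. The slice s[:5] selects indices [0, 1, 2, 3, 4] (0->'m', 1->'o', 2->'d', 3->'u', 4->'l'), giving 'modul'.

'modul'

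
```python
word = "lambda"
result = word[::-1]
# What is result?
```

word has length 6. The slice word[::-1] selects indices [5, 4, 3, 2, 1, 0] (5->'a', 4->'d', 3->'b', 2->'m', 1->'a', 0->'l'), giving 'adbmal'.

'adbmal'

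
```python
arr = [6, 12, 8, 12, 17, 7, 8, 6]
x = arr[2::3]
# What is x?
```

arr has length 8. The slice arr[2::3] selects indices [2, 5] (2->8, 5->7), giving [8, 7].

[8, 7]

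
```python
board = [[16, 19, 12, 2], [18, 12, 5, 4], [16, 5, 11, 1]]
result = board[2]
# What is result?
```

board has 3 rows. Row 2 is [16, 5, 11, 1].

[16, 5, 11, 1]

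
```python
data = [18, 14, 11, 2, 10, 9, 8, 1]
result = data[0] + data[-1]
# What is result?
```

data has length 8. data[0] = 18.
data has length 8. Negative index -1 maps to positive index 8 + (-1) = 7. data[7] = 1.
Sum: 18 + 1 = 19.

19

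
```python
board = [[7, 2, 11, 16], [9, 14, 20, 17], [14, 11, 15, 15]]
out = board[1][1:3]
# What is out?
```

board[1] = [9, 14, 20, 17]. board[1] has length 4. The slice board[1][1:3] selects indices [1, 2] (1->14, 2->20), giving [14, 20].

[14, 20]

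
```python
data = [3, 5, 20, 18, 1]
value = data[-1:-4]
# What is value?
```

data has length 5. The slice data[-1:-4] resolves to an empty index range, so the result is [].

[]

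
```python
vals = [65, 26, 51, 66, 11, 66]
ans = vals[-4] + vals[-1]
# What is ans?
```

vals has length 6. Negative index -4 maps to positive index 6 + (-4) = 2. vals[2] = 51.
vals has length 6. Negative index -1 maps to positive index 6 + (-1) = 5. vals[5] = 66.
Sum: 51 + 66 = 117.

117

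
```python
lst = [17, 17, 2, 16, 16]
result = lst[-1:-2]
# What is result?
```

lst has length 5. The slice lst[-1:-2] resolves to an empty index range, so the result is [].

[]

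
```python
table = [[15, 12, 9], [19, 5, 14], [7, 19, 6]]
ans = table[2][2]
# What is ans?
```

table[2] = [7, 19, 6]. Taking column 2 of that row yields 6.

6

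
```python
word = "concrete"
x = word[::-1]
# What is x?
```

word has length 8. The slice word[::-1] selects indices [7, 6, 5, 4, 3, 2, 1, 0] (7->'e', 6->'t', 5->'e', 4->'r', 3->'c', 2->'n', 1->'o', 0->'c'), giving 'etercnoc'.

'etercnoc'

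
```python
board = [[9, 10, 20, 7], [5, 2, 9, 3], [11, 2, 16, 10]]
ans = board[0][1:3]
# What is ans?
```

board[0] = [9, 10, 20, 7]. board[0] has length 4. The slice board[0][1:3] selects indices [1, 2] (1->10, 2->20), giving [10, 20].

[10, 20]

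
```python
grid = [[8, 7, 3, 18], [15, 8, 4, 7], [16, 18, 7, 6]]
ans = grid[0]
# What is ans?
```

grid has 3 rows. Row 0 is [8, 7, 3, 18].

[8, 7, 3, 18]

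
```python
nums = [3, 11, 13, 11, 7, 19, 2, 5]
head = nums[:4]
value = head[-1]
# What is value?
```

nums has length 8. The slice nums[:4] selects indices [0, 1, 2, 3] (0->3, 1->11, 2->13, 3->11), giving [3, 11, 13, 11]. So head = [3, 11, 13, 11]. Then head[-1] = 11.

11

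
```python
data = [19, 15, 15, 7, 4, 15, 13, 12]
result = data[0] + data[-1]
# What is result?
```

data has length 8. data[0] = 19.
data has length 8. Negative index -1 maps to positive index 8 + (-1) = 7. data[7] = 12.
Sum: 19 + 12 = 31.

31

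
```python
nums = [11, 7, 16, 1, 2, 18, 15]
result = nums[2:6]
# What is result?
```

nums has length 7. The slice nums[2:6] selects indices [2, 3, 4, 5] (2->16, 3->1, 4->2, 5->18), giving [16, 1, 2, 18].

[16, 1, 2, 18]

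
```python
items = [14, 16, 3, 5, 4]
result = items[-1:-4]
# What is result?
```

items has length 5. The slice items[-1:-4] resolves to an empty index range, so the result is [].

[]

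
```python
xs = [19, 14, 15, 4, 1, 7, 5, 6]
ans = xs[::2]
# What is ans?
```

xs has length 8. The slice xs[::2] selects indices [0, 2, 4, 6] (0->19, 2->15, 4->1, 6->5), giving [19, 15, 1, 5].

[19, 15, 1, 5]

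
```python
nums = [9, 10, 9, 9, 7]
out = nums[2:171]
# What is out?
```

nums has length 5. The slice nums[2:171] selects indices [2, 3, 4] (2->9, 3->9, 4->7), giving [9, 9, 7].

[9, 9, 7]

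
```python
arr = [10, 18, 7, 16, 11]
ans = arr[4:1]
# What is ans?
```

arr has length 5. The slice arr[4:1] resolves to an empty index range, so the result is [].

[]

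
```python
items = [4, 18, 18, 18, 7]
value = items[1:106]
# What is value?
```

items has length 5. The slice items[1:106] selects indices [1, 2, 3, 4] (1->18, 2->18, 3->18, 4->7), giving [18, 18, 18, 7].

[18, 18, 18, 7]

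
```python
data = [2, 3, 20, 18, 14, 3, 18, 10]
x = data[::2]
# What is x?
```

data has length 8. The slice data[::2] selects indices [0, 2, 4, 6] (0->2, 2->20, 4->14, 6->18), giving [2, 20, 14, 18].

[2, 20, 14, 18]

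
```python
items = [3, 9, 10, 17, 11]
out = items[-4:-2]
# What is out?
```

items has length 5. The slice items[-4:-2] selects indices [1, 2] (1->9, 2->10), giving [9, 10].

[9, 10]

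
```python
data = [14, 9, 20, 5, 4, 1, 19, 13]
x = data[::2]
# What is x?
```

data has length 8. The slice data[::2] selects indices [0, 2, 4, 6] (0->14, 2->20, 4->4, 6->19), giving [14, 20, 4, 19].

[14, 20, 4, 19]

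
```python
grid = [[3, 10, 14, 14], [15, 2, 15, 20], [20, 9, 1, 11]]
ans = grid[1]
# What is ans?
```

grid has 3 rows. Row 1 is [15, 2, 15, 20].

[15, 2, 15, 20]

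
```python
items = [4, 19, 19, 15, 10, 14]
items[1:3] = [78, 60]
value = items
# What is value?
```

items starts as [4, 19, 19, 15, 10, 14] (length 6). The slice items[1:3] covers indices [1, 2] with values [19, 19]. Replacing that slice with [78, 60] (same length) produces [4, 78, 60, 15, 10, 14].

[4, 78, 60, 15, 10, 14]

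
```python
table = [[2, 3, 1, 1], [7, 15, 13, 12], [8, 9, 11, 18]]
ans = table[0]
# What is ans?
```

table has 3 rows. Row 0 is [2, 3, 1, 1].

[2, 3, 1, 1]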